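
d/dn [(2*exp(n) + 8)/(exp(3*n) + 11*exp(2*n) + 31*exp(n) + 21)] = 2*(-(exp(n) + 4)*(3*exp(2*n) + 22*exp(n) + 31) + exp(3*n) + 11*exp(2*n) + 31*exp(n) + 21)*exp(n)/(exp(3*n) + 11*exp(2*n) + 31*exp(n) + 21)^2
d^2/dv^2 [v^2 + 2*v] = 2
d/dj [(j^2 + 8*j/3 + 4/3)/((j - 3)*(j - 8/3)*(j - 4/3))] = 3*(-27*j^4 - 144*j^3 + 816*j^2 - 72*j - 1328)/(81*j^6 - 1134*j^5 + 6489*j^4 - 19368*j^3 + 31696*j^2 - 26880*j + 9216)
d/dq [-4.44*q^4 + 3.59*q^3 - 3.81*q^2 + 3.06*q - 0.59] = -17.76*q^3 + 10.77*q^2 - 7.62*q + 3.06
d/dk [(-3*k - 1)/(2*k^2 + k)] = (6*k^2 + 4*k + 1)/(k^2*(4*k^2 + 4*k + 1))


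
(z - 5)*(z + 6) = z^2 + z - 30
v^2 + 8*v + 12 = (v + 2)*(v + 6)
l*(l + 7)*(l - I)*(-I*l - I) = -I*l^4 - l^3 - 8*I*l^3 - 8*l^2 - 7*I*l^2 - 7*l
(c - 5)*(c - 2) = c^2 - 7*c + 10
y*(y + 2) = y^2 + 2*y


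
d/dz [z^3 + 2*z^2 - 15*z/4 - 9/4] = 3*z^2 + 4*z - 15/4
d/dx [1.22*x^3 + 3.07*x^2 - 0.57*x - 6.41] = 3.66*x^2 + 6.14*x - 0.57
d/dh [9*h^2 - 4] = 18*h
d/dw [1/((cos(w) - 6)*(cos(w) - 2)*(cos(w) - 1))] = (-3*sin(w)^2 - 18*cos(w) + 23)*sin(w)/((cos(w) - 6)^2*(cos(w) - 2)^2*(cos(w) - 1)^2)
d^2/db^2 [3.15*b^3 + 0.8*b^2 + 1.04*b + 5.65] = 18.9*b + 1.6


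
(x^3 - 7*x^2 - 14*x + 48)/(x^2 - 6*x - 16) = (x^2 + x - 6)/(x + 2)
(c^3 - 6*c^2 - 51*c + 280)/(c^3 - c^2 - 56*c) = (c - 5)/c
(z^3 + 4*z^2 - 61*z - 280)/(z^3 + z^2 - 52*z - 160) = (z + 7)/(z + 4)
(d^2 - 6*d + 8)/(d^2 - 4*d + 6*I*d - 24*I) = (d - 2)/(d + 6*I)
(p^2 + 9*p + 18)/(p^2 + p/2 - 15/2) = 2*(p + 6)/(2*p - 5)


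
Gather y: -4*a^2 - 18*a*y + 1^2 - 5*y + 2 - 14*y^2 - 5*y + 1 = -4*a^2 - 14*y^2 + y*(-18*a - 10) + 4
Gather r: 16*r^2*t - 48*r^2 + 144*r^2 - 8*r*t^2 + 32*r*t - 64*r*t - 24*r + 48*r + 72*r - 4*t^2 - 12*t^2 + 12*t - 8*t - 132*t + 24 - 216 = r^2*(16*t + 96) + r*(-8*t^2 - 32*t + 96) - 16*t^2 - 128*t - 192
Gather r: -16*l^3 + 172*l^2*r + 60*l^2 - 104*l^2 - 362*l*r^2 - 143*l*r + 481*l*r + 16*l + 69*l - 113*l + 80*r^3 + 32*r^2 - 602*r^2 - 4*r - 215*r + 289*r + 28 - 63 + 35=-16*l^3 - 44*l^2 - 28*l + 80*r^3 + r^2*(-362*l - 570) + r*(172*l^2 + 338*l + 70)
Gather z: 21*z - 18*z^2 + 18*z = -18*z^2 + 39*z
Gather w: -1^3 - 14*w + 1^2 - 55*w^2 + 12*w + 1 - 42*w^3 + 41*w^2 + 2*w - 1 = -42*w^3 - 14*w^2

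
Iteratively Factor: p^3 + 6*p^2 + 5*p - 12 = (p + 3)*(p^2 + 3*p - 4) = (p - 1)*(p + 3)*(p + 4)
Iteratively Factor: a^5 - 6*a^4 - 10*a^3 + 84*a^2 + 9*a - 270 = (a - 3)*(a^4 - 3*a^3 - 19*a^2 + 27*a + 90) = (a - 5)*(a - 3)*(a^3 + 2*a^2 - 9*a - 18) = (a - 5)*(a - 3)*(a + 3)*(a^2 - a - 6) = (a - 5)*(a - 3)*(a + 2)*(a + 3)*(a - 3)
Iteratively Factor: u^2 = (u)*(u)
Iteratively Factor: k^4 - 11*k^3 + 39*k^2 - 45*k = (k)*(k^3 - 11*k^2 + 39*k - 45) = k*(k - 3)*(k^2 - 8*k + 15) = k*(k - 5)*(k - 3)*(k - 3)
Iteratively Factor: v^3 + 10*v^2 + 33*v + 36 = (v + 4)*(v^2 + 6*v + 9) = (v + 3)*(v + 4)*(v + 3)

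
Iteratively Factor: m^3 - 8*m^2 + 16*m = (m - 4)*(m^2 - 4*m) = m*(m - 4)*(m - 4)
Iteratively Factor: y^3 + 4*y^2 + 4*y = (y + 2)*(y^2 + 2*y) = y*(y + 2)*(y + 2)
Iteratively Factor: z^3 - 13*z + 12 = (z + 4)*(z^2 - 4*z + 3) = (z - 1)*(z + 4)*(z - 3)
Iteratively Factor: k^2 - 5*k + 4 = (k - 1)*(k - 4)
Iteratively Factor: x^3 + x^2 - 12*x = (x + 4)*(x^2 - 3*x) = x*(x + 4)*(x - 3)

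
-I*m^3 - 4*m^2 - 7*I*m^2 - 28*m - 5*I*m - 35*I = (m + 7)*(m - 5*I)*(-I*m + 1)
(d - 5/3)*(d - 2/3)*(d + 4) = d^3 + 5*d^2/3 - 74*d/9 + 40/9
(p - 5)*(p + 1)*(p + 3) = p^3 - p^2 - 17*p - 15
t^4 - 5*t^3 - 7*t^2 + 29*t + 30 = (t - 5)*(t - 3)*(t + 1)*(t + 2)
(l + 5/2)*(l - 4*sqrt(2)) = l^2 - 4*sqrt(2)*l + 5*l/2 - 10*sqrt(2)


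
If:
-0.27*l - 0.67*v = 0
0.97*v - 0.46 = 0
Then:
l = -1.18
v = 0.47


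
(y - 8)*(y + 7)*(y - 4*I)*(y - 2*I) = y^4 - y^3 - 6*I*y^3 - 64*y^2 + 6*I*y^2 + 8*y + 336*I*y + 448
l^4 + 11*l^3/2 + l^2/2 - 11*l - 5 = (l + 1/2)*(l + 5)*(l - sqrt(2))*(l + sqrt(2))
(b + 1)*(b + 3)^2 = b^3 + 7*b^2 + 15*b + 9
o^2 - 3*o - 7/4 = (o - 7/2)*(o + 1/2)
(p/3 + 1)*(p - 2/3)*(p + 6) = p^3/3 + 25*p^2/9 + 4*p - 4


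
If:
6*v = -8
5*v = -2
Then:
No Solution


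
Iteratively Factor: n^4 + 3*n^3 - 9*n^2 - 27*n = (n)*(n^3 + 3*n^2 - 9*n - 27) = n*(n + 3)*(n^2 - 9) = n*(n + 3)^2*(n - 3)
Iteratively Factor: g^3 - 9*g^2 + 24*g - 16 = (g - 1)*(g^2 - 8*g + 16) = (g - 4)*(g - 1)*(g - 4)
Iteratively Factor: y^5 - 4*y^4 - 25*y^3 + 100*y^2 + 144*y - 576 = (y - 4)*(y^4 - 25*y^2 + 144) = (y - 4)*(y + 3)*(y^3 - 3*y^2 - 16*y + 48) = (y - 4)^2*(y + 3)*(y^2 + y - 12) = (y - 4)^2*(y - 3)*(y + 3)*(y + 4)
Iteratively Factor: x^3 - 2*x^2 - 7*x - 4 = (x + 1)*(x^2 - 3*x - 4) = (x - 4)*(x + 1)*(x + 1)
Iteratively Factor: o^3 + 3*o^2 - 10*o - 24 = (o + 4)*(o^2 - o - 6) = (o + 2)*(o + 4)*(o - 3)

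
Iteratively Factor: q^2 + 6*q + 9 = (q + 3)*(q + 3)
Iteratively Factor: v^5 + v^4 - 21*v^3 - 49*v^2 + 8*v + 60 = (v - 1)*(v^4 + 2*v^3 - 19*v^2 - 68*v - 60) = (v - 5)*(v - 1)*(v^3 + 7*v^2 + 16*v + 12) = (v - 5)*(v - 1)*(v + 3)*(v^2 + 4*v + 4) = (v - 5)*(v - 1)*(v + 2)*(v + 3)*(v + 2)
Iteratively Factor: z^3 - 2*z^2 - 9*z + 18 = (z + 3)*(z^2 - 5*z + 6) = (z - 3)*(z + 3)*(z - 2)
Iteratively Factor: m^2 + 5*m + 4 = (m + 1)*(m + 4)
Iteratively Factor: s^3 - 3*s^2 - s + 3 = (s - 1)*(s^2 - 2*s - 3) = (s - 1)*(s + 1)*(s - 3)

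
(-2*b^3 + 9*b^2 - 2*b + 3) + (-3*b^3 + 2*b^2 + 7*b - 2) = -5*b^3 + 11*b^2 + 5*b + 1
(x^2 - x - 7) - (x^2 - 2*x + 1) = x - 8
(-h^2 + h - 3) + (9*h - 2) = -h^2 + 10*h - 5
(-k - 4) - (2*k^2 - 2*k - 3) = -2*k^2 + k - 1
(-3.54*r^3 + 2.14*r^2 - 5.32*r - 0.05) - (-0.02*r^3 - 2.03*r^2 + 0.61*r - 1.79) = -3.52*r^3 + 4.17*r^2 - 5.93*r + 1.74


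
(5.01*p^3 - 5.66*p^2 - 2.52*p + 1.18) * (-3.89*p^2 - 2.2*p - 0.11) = -19.4889*p^5 + 10.9954*p^4 + 21.7037*p^3 + 1.5764*p^2 - 2.3188*p - 0.1298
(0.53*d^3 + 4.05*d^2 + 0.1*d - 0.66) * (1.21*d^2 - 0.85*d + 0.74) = 0.6413*d^5 + 4.45*d^4 - 2.9293*d^3 + 2.1134*d^2 + 0.635*d - 0.4884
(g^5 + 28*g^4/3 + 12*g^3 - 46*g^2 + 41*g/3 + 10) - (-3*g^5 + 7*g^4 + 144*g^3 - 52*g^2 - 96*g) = 4*g^5 + 7*g^4/3 - 132*g^3 + 6*g^2 + 329*g/3 + 10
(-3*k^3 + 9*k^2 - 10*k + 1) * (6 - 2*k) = 6*k^4 - 36*k^3 + 74*k^2 - 62*k + 6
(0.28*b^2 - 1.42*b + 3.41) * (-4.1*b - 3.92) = -1.148*b^3 + 4.7244*b^2 - 8.4146*b - 13.3672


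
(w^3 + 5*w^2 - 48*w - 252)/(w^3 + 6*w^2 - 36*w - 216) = (w - 7)/(w - 6)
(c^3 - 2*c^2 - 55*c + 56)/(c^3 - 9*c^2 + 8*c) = (c + 7)/c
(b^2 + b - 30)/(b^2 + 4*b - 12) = (b - 5)/(b - 2)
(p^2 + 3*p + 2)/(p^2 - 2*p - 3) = (p + 2)/(p - 3)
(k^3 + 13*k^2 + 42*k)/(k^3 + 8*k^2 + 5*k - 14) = k*(k + 6)/(k^2 + k - 2)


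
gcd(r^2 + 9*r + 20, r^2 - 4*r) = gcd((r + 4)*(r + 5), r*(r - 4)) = 1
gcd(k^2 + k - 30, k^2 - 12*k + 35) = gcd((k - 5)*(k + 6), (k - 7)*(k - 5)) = k - 5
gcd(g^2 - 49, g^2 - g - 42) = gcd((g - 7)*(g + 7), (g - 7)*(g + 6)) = g - 7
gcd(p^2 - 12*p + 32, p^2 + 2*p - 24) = p - 4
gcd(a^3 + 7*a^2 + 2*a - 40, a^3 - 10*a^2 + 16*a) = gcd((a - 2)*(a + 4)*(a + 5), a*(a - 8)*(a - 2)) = a - 2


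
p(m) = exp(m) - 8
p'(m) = exp(m)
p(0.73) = -5.92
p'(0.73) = 2.08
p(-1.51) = -7.78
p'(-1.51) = 0.22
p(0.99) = -5.31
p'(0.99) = 2.69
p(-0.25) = -7.22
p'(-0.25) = 0.78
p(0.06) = -6.94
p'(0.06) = 1.06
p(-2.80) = -7.94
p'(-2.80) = 0.06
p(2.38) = 2.80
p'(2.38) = 10.80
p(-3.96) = -7.98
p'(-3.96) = 0.02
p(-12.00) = -8.00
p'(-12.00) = 0.00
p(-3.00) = -7.95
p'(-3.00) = 0.05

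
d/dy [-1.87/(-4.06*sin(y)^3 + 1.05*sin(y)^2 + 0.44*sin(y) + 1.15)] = (-22.7766*sin(y)^2 + 3.927*sin(y) + 0.8228)*cos(y)/(-4.06*sin(y)^3 + 1.05*sin(y)^2 + 0.44*sin(y) + 1.15)^2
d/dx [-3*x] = -3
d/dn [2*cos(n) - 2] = -2*sin(n)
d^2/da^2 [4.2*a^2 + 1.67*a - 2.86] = 8.40000000000000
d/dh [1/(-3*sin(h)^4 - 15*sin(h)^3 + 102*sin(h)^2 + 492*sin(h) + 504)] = (7*sin(h) - 4*cos(h)^2 - 78)*cos(h)/(3*(sin(h) - 6)^2*(sin(h) + 2)^3*(sin(h) + 7)^2)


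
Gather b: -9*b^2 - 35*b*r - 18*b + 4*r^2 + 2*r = -9*b^2 + b*(-35*r - 18) + 4*r^2 + 2*r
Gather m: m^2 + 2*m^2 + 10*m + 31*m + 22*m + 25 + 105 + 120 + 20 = 3*m^2 + 63*m + 270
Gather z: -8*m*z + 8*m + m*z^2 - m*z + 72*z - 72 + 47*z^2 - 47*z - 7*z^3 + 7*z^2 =8*m - 7*z^3 + z^2*(m + 54) + z*(25 - 9*m) - 72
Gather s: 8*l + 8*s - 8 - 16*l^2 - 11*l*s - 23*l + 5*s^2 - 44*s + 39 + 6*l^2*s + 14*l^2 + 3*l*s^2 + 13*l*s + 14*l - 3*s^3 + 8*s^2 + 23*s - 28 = -2*l^2 - l - 3*s^3 + s^2*(3*l + 13) + s*(6*l^2 + 2*l - 13) + 3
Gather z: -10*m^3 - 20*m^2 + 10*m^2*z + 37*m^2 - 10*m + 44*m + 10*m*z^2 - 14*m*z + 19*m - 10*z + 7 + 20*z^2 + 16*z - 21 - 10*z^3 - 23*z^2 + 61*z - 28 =-10*m^3 + 17*m^2 + 53*m - 10*z^3 + z^2*(10*m - 3) + z*(10*m^2 - 14*m + 67) - 42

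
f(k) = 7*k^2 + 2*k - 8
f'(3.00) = 44.00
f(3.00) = 61.00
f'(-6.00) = -82.00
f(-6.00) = 232.00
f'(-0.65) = -7.10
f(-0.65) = -6.34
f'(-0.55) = -5.70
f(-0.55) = -6.98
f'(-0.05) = 1.30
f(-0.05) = -8.08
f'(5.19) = 74.66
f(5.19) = 190.93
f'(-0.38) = -3.32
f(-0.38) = -7.75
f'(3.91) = 56.74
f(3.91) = 106.84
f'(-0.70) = -7.80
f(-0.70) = -5.97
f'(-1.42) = -17.88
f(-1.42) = 3.27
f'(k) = 14*k + 2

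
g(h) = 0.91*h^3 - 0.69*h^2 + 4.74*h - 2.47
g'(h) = 2.73*h^2 - 1.38*h + 4.74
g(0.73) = 0.98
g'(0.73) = 5.19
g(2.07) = 12.46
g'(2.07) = 13.58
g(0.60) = 0.32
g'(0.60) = 4.89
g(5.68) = 168.95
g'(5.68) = 84.98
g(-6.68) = -336.17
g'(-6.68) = 135.78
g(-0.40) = -4.53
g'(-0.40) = 5.73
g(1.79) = 9.02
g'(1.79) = 11.02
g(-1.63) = -15.97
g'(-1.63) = 14.24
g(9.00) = 647.69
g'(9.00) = 213.45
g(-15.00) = -3300.07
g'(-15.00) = 639.69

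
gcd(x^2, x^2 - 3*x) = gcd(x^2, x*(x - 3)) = x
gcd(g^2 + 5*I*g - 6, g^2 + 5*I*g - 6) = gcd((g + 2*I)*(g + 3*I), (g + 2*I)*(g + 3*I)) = g^2 + 5*I*g - 6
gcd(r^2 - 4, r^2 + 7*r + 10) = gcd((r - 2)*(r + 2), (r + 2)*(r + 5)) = r + 2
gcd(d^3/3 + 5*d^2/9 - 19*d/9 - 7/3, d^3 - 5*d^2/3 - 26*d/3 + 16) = d + 3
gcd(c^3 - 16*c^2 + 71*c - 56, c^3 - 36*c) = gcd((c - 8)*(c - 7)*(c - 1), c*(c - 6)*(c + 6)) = 1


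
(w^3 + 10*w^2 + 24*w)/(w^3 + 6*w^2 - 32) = w*(w + 6)/(w^2 + 2*w - 8)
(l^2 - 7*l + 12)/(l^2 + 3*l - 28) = (l - 3)/(l + 7)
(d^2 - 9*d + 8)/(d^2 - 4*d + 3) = (d - 8)/(d - 3)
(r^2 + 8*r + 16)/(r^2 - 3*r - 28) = (r + 4)/(r - 7)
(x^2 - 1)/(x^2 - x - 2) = (x - 1)/(x - 2)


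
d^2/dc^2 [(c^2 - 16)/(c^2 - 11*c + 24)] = 2*(11*c^3 - 120*c^2 + 528*c - 976)/(c^6 - 33*c^5 + 435*c^4 - 2915*c^3 + 10440*c^2 - 19008*c + 13824)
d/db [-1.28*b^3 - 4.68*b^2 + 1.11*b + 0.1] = -3.84*b^2 - 9.36*b + 1.11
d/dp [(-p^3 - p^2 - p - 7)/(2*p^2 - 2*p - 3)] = (-2*p^4 + 4*p^3 + 13*p^2 + 34*p - 11)/(4*p^4 - 8*p^3 - 8*p^2 + 12*p + 9)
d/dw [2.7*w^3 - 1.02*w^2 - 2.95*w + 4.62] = 8.1*w^2 - 2.04*w - 2.95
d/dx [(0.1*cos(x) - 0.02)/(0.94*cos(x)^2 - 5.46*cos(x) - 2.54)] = (0.094*cos(x)^2 - 0.0376*cos(x) + 0.3632)*sin(x)/(0.8836*cos(x)^4 - 10.2648*cos(x)^3 + 25.0364*cos(x)^2 + 27.7368*cos(x) + 6.4516)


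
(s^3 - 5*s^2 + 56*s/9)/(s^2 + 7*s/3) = (9*s^2 - 45*s + 56)/(3*(3*s + 7))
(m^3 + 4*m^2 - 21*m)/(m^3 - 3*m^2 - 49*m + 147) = m/(m - 7)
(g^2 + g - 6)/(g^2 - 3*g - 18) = (g - 2)/(g - 6)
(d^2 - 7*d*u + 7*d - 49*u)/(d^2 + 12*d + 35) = (d - 7*u)/(d + 5)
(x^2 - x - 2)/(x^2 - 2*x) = (x + 1)/x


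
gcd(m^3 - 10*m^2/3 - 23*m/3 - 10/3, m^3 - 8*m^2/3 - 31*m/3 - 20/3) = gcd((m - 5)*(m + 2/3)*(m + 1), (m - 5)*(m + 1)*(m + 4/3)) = m^2 - 4*m - 5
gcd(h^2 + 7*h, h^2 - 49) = h + 7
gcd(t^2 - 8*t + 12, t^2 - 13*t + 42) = t - 6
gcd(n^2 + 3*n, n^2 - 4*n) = n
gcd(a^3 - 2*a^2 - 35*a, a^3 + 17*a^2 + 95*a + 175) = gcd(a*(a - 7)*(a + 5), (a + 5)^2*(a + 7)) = a + 5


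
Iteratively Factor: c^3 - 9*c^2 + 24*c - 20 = (c - 2)*(c^2 - 7*c + 10) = (c - 5)*(c - 2)*(c - 2)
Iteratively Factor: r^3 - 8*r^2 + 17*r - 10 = (r - 5)*(r^2 - 3*r + 2) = (r - 5)*(r - 1)*(r - 2)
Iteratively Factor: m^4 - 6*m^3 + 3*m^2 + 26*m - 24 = (m - 1)*(m^3 - 5*m^2 - 2*m + 24) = (m - 4)*(m - 1)*(m^2 - m - 6) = (m - 4)*(m - 1)*(m + 2)*(m - 3)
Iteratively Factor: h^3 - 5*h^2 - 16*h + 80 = (h + 4)*(h^2 - 9*h + 20) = (h - 4)*(h + 4)*(h - 5)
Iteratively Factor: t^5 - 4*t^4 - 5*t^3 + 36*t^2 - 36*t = (t + 3)*(t^4 - 7*t^3 + 16*t^2 - 12*t) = (t - 2)*(t + 3)*(t^3 - 5*t^2 + 6*t) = t*(t - 2)*(t + 3)*(t^2 - 5*t + 6) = t*(t - 2)^2*(t + 3)*(t - 3)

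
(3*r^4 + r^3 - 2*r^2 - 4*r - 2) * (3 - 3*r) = -9*r^5 + 6*r^4 + 9*r^3 + 6*r^2 - 6*r - 6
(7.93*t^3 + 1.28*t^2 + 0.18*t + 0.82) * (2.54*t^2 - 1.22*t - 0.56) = 20.1422*t^5 - 6.4234*t^4 - 5.5452*t^3 + 1.1464*t^2 - 1.1012*t - 0.4592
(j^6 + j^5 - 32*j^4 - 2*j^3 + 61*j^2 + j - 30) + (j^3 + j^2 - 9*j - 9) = j^6 + j^5 - 32*j^4 - j^3 + 62*j^2 - 8*j - 39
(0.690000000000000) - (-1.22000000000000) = 1.91000000000000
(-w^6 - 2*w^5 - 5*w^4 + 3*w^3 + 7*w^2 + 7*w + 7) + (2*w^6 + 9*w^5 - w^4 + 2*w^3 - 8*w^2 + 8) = w^6 + 7*w^5 - 6*w^4 + 5*w^3 - w^2 + 7*w + 15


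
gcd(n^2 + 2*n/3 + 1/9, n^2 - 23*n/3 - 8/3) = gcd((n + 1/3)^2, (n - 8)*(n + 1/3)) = n + 1/3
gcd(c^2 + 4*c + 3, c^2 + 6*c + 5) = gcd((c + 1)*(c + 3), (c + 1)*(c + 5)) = c + 1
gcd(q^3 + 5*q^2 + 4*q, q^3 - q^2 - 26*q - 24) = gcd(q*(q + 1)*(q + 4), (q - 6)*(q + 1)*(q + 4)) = q^2 + 5*q + 4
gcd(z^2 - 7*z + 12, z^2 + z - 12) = z - 3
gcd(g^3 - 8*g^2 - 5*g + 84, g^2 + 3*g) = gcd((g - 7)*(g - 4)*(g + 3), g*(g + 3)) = g + 3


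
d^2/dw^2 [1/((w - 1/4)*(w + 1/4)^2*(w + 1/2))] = 1024*(2560*w^4 + 1600*w^3 + 48*w^2 - 52*w + 11)/(131072*w^10 + 229376*w^9 + 122880*w^8 - 2048*w^7 - 22016*w^6 - 4992*w^5 + 928*w^4 + 424*w^3 + 12*w^2 - 10*w - 1)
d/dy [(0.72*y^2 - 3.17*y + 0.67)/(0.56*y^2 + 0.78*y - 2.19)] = (2.3368*y^2 - 3.904*y + 6.4197)/(0.3136*y^4 + 0.8736*y^3 - 1.8444*y^2 - 3.4164*y + 4.7961)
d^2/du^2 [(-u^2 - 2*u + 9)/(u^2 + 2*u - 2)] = 42*(u^2 + 2*u + 2)/(u^6 + 6*u^5 + 6*u^4 - 16*u^3 - 12*u^2 + 24*u - 8)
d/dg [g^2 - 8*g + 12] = 2*g - 8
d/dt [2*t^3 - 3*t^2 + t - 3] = 6*t^2 - 6*t + 1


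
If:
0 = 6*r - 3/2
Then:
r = 1/4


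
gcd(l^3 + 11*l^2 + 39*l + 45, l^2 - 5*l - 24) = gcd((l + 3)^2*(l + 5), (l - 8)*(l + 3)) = l + 3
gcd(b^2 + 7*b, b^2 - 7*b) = b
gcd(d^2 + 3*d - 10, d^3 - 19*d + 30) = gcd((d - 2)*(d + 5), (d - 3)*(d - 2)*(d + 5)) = d^2 + 3*d - 10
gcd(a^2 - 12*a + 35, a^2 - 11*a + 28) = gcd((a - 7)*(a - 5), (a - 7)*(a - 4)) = a - 7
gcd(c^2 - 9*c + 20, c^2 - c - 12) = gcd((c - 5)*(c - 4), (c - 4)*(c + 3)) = c - 4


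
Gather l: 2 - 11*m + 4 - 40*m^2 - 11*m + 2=-40*m^2 - 22*m + 8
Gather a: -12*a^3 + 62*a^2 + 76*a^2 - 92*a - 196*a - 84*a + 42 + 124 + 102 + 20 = -12*a^3 + 138*a^2 - 372*a + 288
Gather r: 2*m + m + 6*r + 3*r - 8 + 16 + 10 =3*m + 9*r + 18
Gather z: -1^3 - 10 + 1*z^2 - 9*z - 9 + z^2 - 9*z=2*z^2 - 18*z - 20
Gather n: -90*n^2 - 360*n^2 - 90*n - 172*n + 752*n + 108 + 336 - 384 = -450*n^2 + 490*n + 60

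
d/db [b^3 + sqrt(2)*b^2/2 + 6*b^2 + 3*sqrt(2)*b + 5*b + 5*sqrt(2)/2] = 3*b^2 + sqrt(2)*b + 12*b + 3*sqrt(2) + 5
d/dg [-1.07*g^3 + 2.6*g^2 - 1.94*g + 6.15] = -3.21*g^2 + 5.2*g - 1.94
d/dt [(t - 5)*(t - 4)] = 2*t - 9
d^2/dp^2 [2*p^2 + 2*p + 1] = 4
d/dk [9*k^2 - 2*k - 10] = 18*k - 2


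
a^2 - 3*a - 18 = (a - 6)*(a + 3)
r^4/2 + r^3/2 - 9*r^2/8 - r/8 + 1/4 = (r/2 + 1)*(r - 1)*(r - 1/2)*(r + 1/2)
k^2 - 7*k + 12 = (k - 4)*(k - 3)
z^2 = z^2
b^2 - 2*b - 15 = (b - 5)*(b + 3)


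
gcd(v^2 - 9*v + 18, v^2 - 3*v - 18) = v - 6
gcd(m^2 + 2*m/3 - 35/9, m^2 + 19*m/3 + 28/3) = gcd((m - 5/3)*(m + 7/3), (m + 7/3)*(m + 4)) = m + 7/3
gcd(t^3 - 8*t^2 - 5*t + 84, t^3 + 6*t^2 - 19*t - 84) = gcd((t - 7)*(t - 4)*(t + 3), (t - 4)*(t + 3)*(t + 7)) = t^2 - t - 12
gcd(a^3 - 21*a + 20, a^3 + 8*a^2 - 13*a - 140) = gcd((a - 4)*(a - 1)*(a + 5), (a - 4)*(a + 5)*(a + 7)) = a^2 + a - 20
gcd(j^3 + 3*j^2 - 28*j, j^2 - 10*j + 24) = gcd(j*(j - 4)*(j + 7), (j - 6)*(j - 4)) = j - 4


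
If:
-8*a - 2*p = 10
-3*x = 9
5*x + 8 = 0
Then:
No Solution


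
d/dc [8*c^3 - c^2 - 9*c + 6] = 24*c^2 - 2*c - 9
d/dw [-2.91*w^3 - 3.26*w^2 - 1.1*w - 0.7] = -8.73*w^2 - 6.52*w - 1.1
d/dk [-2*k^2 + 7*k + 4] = 7 - 4*k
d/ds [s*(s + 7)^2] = (s + 7)*(3*s + 7)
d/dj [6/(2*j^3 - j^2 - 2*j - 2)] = 12*(-3*j^2 + j + 1)/(-2*j^3 + j^2 + 2*j + 2)^2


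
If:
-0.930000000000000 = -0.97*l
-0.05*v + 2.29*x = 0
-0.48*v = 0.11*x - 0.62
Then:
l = 0.96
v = 1.29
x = 0.03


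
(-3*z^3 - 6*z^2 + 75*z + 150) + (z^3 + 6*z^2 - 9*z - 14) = -2*z^3 + 66*z + 136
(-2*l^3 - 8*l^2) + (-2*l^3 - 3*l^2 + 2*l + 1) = -4*l^3 - 11*l^2 + 2*l + 1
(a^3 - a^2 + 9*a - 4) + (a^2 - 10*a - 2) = a^3 - a - 6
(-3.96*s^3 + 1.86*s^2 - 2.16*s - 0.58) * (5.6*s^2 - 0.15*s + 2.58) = -22.176*s^5 + 11.01*s^4 - 22.5918*s^3 + 1.8748*s^2 - 5.4858*s - 1.4964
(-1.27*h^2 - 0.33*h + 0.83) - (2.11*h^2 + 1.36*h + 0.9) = -3.38*h^2 - 1.69*h - 0.0700000000000001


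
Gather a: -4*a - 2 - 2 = -4*a - 4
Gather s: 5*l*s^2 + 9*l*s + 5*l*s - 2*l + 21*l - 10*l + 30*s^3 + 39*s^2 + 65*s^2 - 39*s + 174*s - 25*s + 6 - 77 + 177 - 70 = 9*l + 30*s^3 + s^2*(5*l + 104) + s*(14*l + 110) + 36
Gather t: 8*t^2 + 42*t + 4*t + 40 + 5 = 8*t^2 + 46*t + 45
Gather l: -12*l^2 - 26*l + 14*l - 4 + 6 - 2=-12*l^2 - 12*l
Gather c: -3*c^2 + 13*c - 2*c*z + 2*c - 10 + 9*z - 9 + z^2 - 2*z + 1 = -3*c^2 + c*(15 - 2*z) + z^2 + 7*z - 18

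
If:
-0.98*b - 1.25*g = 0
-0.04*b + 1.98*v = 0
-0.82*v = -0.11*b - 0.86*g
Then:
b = 0.00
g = 0.00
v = 0.00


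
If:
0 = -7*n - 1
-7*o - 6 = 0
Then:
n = -1/7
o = -6/7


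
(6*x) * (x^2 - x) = 6*x^3 - 6*x^2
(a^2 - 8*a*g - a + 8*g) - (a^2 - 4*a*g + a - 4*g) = -4*a*g - 2*a + 12*g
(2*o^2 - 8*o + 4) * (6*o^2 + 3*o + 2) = 12*o^4 - 42*o^3 + 4*o^2 - 4*o + 8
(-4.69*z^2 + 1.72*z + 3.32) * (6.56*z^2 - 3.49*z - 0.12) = -30.7664*z^4 + 27.6513*z^3 + 16.3392*z^2 - 11.7932*z - 0.3984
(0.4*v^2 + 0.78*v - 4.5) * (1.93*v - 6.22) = 0.772*v^3 - 0.9826*v^2 - 13.5366*v + 27.99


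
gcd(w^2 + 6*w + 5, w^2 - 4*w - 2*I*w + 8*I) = 1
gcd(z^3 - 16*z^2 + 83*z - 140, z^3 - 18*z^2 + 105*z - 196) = z^2 - 11*z + 28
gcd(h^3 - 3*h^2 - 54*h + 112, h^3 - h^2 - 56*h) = h^2 - h - 56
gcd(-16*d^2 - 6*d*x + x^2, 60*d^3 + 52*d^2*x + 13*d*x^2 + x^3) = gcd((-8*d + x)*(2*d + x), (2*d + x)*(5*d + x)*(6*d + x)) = 2*d + x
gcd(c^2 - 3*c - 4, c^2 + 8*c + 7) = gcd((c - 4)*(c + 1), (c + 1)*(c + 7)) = c + 1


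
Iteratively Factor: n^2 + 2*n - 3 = (n - 1)*(n + 3)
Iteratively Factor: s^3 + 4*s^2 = (s)*(s^2 + 4*s) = s*(s + 4)*(s)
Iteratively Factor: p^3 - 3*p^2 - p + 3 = (p - 3)*(p^2 - 1) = (p - 3)*(p + 1)*(p - 1)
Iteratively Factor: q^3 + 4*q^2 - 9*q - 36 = (q + 3)*(q^2 + q - 12) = (q - 3)*(q + 3)*(q + 4)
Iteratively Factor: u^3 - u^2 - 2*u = (u - 2)*(u^2 + u) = (u - 2)*(u + 1)*(u)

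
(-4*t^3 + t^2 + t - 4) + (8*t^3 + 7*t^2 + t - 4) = 4*t^3 + 8*t^2 + 2*t - 8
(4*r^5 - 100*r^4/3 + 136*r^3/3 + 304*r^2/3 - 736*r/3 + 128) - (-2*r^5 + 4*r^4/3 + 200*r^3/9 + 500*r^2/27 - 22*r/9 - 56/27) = 6*r^5 - 104*r^4/3 + 208*r^3/9 + 2236*r^2/27 - 2186*r/9 + 3512/27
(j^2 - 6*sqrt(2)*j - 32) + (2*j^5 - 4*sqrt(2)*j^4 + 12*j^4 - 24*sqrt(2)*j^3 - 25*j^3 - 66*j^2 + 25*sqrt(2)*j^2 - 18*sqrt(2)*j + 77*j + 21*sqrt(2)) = 2*j^5 - 4*sqrt(2)*j^4 + 12*j^4 - 24*sqrt(2)*j^3 - 25*j^3 - 65*j^2 + 25*sqrt(2)*j^2 - 24*sqrt(2)*j + 77*j - 32 + 21*sqrt(2)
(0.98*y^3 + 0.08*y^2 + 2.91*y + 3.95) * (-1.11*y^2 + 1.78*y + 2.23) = -1.0878*y^5 + 1.6556*y^4 - 0.902300000000001*y^3 + 0.973699999999999*y^2 + 13.5203*y + 8.8085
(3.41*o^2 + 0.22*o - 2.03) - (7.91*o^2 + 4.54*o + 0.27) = -4.5*o^2 - 4.32*o - 2.3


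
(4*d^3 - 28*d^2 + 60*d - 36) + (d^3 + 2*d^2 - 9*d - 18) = 5*d^3 - 26*d^2 + 51*d - 54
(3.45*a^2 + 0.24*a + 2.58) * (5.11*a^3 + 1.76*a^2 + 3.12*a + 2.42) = 17.6295*a^5 + 7.2984*a^4 + 24.3702*a^3 + 13.6386*a^2 + 8.6304*a + 6.2436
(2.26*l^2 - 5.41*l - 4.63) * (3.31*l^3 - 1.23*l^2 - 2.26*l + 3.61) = 7.4806*l^5 - 20.6869*l^4 - 13.7786*l^3 + 26.0801*l^2 - 9.0663*l - 16.7143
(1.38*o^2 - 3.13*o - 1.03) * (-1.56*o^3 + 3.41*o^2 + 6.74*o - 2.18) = -2.1528*o^5 + 9.5886*o^4 + 0.2347*o^3 - 27.6169*o^2 - 0.1188*o + 2.2454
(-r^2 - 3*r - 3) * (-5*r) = 5*r^3 + 15*r^2 + 15*r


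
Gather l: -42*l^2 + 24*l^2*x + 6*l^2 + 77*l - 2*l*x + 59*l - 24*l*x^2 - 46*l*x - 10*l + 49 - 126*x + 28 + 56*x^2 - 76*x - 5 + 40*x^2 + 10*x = l^2*(24*x - 36) + l*(-24*x^2 - 48*x + 126) + 96*x^2 - 192*x + 72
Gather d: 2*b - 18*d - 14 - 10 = 2*b - 18*d - 24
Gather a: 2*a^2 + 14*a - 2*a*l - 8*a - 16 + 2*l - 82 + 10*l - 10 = 2*a^2 + a*(6 - 2*l) + 12*l - 108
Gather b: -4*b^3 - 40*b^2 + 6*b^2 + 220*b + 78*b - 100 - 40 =-4*b^3 - 34*b^2 + 298*b - 140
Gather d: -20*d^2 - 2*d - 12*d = -20*d^2 - 14*d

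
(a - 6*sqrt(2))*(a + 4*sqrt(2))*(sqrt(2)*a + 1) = sqrt(2)*a^3 - 3*a^2 - 50*sqrt(2)*a - 48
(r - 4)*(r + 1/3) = r^2 - 11*r/3 - 4/3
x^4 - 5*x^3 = x^3*(x - 5)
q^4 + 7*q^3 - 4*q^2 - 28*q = q*(q - 2)*(q + 2)*(q + 7)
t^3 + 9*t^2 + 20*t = t*(t + 4)*(t + 5)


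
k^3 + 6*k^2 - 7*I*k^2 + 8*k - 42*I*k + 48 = (k + 6)*(k - 8*I)*(k + I)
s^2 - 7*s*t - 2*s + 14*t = (s - 2)*(s - 7*t)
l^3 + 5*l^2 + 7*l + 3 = (l + 1)^2*(l + 3)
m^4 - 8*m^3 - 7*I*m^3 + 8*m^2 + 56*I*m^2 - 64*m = m*(m - 8)*(m - 8*I)*(m + I)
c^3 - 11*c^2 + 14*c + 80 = (c - 8)*(c - 5)*(c + 2)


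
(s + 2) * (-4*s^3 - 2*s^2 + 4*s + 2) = -4*s^4 - 10*s^3 + 10*s + 4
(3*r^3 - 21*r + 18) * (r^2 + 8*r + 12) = 3*r^5 + 24*r^4 + 15*r^3 - 150*r^2 - 108*r + 216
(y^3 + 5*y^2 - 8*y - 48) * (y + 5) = y^4 + 10*y^3 + 17*y^2 - 88*y - 240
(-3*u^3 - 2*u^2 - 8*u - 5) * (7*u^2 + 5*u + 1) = -21*u^5 - 29*u^4 - 69*u^3 - 77*u^2 - 33*u - 5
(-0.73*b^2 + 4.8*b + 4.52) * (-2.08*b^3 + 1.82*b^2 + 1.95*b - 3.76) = 1.5184*b^5 - 11.3126*b^4 - 2.0891*b^3 + 20.3312*b^2 - 9.234*b - 16.9952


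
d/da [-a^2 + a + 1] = 1 - 2*a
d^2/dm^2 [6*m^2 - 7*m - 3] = 12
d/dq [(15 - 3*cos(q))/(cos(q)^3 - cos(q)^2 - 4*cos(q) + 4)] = 3*(-23*cos(q)/2 + 8*cos(2*q) - cos(3*q)/2 - 8)*sin(q)/(cos(q)^3 - cos(q)^2 - 4*cos(q) + 4)^2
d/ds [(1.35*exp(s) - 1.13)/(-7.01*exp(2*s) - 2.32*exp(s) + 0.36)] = (9.4635*exp(2*s) - 15.8426*exp(s) - 2.1356)*exp(s)/(49.1401*exp(4*s) + 32.5264*exp(3*s) + 0.3352*exp(2*s) - 1.6704*exp(s) + 0.1296)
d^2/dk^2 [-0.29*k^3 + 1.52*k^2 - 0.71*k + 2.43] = 3.04 - 1.74*k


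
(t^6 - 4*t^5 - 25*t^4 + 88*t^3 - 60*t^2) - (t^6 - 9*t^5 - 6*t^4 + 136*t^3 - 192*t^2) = 5*t^5 - 19*t^4 - 48*t^3 + 132*t^2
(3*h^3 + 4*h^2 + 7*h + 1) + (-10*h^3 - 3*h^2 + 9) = -7*h^3 + h^2 + 7*h + 10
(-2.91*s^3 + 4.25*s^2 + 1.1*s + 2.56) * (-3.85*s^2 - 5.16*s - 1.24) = 11.2035*s^5 - 1.3469*s^4 - 22.5566*s^3 - 20.802*s^2 - 14.5736*s - 3.1744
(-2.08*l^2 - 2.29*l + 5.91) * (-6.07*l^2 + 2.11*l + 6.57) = 12.6256*l^4 + 9.5115*l^3 - 54.3712*l^2 - 2.5752*l + 38.8287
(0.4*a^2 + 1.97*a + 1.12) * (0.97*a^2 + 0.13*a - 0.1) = 0.388*a^4 + 1.9629*a^3 + 1.3025*a^2 - 0.0514*a - 0.112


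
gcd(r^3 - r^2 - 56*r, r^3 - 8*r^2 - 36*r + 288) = r - 8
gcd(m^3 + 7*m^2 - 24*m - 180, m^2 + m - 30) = m^2 + m - 30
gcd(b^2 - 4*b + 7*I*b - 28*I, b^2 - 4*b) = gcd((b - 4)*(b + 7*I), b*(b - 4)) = b - 4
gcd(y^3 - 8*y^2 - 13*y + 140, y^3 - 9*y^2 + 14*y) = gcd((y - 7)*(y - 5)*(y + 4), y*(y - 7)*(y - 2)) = y - 7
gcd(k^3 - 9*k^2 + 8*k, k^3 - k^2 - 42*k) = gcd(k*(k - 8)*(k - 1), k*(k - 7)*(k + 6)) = k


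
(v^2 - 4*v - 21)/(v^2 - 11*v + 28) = (v + 3)/(v - 4)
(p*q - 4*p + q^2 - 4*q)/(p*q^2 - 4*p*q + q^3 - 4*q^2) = 1/q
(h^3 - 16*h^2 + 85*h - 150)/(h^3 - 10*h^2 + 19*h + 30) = (h - 5)/(h + 1)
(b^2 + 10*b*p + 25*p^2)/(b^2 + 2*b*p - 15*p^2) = (-b - 5*p)/(-b + 3*p)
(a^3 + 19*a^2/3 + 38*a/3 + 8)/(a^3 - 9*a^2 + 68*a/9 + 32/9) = 3*(3*a^3 + 19*a^2 + 38*a + 24)/(9*a^3 - 81*a^2 + 68*a + 32)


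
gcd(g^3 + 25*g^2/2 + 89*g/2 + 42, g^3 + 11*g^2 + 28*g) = g^2 + 11*g + 28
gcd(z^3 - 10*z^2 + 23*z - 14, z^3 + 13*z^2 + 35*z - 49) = z - 1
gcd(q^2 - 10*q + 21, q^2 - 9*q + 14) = q - 7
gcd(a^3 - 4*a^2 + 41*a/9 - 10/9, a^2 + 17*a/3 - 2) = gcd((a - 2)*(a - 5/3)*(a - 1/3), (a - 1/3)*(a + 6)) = a - 1/3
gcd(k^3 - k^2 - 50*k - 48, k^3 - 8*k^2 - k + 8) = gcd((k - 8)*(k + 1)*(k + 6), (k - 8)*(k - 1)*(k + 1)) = k^2 - 7*k - 8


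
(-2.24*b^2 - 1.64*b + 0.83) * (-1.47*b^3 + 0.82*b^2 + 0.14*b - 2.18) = 3.2928*b^5 + 0.574*b^4 - 2.8785*b^3 + 5.3342*b^2 + 3.6914*b - 1.8094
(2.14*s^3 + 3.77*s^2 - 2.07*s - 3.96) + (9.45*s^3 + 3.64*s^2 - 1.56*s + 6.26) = 11.59*s^3 + 7.41*s^2 - 3.63*s + 2.3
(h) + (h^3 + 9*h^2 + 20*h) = h^3 + 9*h^2 + 21*h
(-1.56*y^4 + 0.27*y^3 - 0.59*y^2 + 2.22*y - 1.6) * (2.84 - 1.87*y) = 2.9172*y^5 - 4.9353*y^4 + 1.8701*y^3 - 5.827*y^2 + 9.2968*y - 4.544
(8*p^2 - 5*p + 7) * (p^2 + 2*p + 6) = 8*p^4 + 11*p^3 + 45*p^2 - 16*p + 42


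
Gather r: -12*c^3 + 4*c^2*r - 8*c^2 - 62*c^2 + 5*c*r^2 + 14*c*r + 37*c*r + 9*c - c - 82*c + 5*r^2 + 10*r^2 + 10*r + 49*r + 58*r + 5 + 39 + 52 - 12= -12*c^3 - 70*c^2 - 74*c + r^2*(5*c + 15) + r*(4*c^2 + 51*c + 117) + 84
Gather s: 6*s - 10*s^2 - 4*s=-10*s^2 + 2*s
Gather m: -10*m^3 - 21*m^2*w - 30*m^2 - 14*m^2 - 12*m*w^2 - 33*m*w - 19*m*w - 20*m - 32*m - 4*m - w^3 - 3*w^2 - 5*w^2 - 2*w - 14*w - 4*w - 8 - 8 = -10*m^3 + m^2*(-21*w - 44) + m*(-12*w^2 - 52*w - 56) - w^3 - 8*w^2 - 20*w - 16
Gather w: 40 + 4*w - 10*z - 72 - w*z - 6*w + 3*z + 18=w*(-z - 2) - 7*z - 14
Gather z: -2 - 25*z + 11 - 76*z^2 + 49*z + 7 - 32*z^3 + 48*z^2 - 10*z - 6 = -32*z^3 - 28*z^2 + 14*z + 10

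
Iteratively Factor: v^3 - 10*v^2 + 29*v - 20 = (v - 4)*(v^2 - 6*v + 5) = (v - 5)*(v - 4)*(v - 1)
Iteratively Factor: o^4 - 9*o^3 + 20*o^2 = (o - 4)*(o^3 - 5*o^2) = o*(o - 4)*(o^2 - 5*o) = o*(o - 5)*(o - 4)*(o)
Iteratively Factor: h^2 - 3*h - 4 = (h - 4)*(h + 1)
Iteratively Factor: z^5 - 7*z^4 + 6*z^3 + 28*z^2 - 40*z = (z + 2)*(z^4 - 9*z^3 + 24*z^2 - 20*z) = (z - 5)*(z + 2)*(z^3 - 4*z^2 + 4*z) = (z - 5)*(z - 2)*(z + 2)*(z^2 - 2*z) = z*(z - 5)*(z - 2)*(z + 2)*(z - 2)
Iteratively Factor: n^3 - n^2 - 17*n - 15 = (n + 3)*(n^2 - 4*n - 5) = (n - 5)*(n + 3)*(n + 1)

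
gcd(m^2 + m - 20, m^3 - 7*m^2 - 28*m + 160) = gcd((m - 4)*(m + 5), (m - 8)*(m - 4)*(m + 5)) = m^2 + m - 20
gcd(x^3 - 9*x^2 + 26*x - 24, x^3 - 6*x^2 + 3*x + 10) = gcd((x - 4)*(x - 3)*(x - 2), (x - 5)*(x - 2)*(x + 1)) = x - 2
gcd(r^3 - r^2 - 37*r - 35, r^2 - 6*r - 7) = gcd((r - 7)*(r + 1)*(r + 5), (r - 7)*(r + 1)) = r^2 - 6*r - 7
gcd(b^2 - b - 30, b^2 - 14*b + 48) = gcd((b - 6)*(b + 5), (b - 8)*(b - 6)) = b - 6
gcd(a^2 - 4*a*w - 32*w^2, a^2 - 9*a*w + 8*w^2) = -a + 8*w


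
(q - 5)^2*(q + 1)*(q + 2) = q^4 - 7*q^3 - 3*q^2 + 55*q + 50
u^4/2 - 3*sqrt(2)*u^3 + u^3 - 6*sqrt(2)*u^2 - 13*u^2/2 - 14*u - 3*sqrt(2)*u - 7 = (u/2 + 1/2)*(u + 1)*(u - 7*sqrt(2))*(u + sqrt(2))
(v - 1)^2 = v^2 - 2*v + 1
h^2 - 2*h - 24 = (h - 6)*(h + 4)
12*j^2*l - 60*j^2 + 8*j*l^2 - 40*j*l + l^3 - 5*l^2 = (2*j + l)*(6*j + l)*(l - 5)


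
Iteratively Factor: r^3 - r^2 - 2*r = (r)*(r^2 - r - 2) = r*(r - 2)*(r + 1)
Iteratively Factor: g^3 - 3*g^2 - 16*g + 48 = (g + 4)*(g^2 - 7*g + 12) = (g - 4)*(g + 4)*(g - 3)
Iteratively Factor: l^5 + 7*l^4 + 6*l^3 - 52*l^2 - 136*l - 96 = (l - 3)*(l^4 + 10*l^3 + 36*l^2 + 56*l + 32) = (l - 3)*(l + 4)*(l^3 + 6*l^2 + 12*l + 8) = (l - 3)*(l + 2)*(l + 4)*(l^2 + 4*l + 4) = (l - 3)*(l + 2)^2*(l + 4)*(l + 2)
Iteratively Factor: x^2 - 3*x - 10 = (x - 5)*(x + 2)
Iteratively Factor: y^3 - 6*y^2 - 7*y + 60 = (y + 3)*(y^2 - 9*y + 20) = (y - 4)*(y + 3)*(y - 5)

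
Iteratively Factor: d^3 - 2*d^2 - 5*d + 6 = (d - 1)*(d^2 - d - 6) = (d - 3)*(d - 1)*(d + 2)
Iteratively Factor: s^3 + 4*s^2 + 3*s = (s + 1)*(s^2 + 3*s) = (s + 1)*(s + 3)*(s)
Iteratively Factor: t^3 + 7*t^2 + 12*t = (t + 4)*(t^2 + 3*t) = t*(t + 4)*(t + 3)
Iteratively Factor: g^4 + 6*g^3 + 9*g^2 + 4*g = (g + 4)*(g^3 + 2*g^2 + g) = g*(g + 4)*(g^2 + 2*g + 1) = g*(g + 1)*(g + 4)*(g + 1)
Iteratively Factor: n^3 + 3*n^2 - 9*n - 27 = (n + 3)*(n^2 - 9) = (n + 3)^2*(n - 3)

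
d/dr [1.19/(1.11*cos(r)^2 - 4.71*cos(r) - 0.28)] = (2.6418*cos(r) - 5.6049)*sin(r)/(-1.11*cos(r)^2 + 4.71*cos(r) + 0.28)^2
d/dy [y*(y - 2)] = 2*y - 2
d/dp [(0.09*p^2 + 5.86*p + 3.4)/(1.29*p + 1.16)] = (0.1161*p^2 + 0.2088*p + 2.4116)/(1.6641*p^2 + 2.9928*p + 1.3456)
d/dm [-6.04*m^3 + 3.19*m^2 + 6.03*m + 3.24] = -18.12*m^2 + 6.38*m + 6.03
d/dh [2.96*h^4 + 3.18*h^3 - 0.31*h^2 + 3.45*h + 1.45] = 11.84*h^3 + 9.54*h^2 - 0.62*h + 3.45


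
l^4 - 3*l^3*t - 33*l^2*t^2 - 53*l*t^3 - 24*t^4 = (l - 8*t)*(l + t)^2*(l + 3*t)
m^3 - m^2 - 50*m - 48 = (m - 8)*(m + 1)*(m + 6)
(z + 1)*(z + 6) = z^2 + 7*z + 6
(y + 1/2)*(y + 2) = y^2 + 5*y/2 + 1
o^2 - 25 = (o - 5)*(o + 5)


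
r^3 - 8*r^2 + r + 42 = (r - 7)*(r - 3)*(r + 2)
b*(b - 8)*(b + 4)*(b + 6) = b^4 + 2*b^3 - 56*b^2 - 192*b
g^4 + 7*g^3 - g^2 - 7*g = g*(g - 1)*(g + 1)*(g + 7)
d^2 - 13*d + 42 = (d - 7)*(d - 6)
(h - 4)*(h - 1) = h^2 - 5*h + 4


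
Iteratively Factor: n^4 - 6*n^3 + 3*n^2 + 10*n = (n + 1)*(n^3 - 7*n^2 + 10*n) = (n - 2)*(n + 1)*(n^2 - 5*n) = (n - 5)*(n - 2)*(n + 1)*(n)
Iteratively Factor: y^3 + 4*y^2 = (y)*(y^2 + 4*y) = y*(y + 4)*(y)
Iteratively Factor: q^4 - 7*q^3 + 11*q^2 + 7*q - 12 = (q - 4)*(q^3 - 3*q^2 - q + 3) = (q - 4)*(q + 1)*(q^2 - 4*q + 3) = (q - 4)*(q - 3)*(q + 1)*(q - 1)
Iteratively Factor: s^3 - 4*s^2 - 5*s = (s - 5)*(s^2 + s) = s*(s - 5)*(s + 1)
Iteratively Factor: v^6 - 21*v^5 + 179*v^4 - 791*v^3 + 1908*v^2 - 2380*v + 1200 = (v - 5)*(v^5 - 16*v^4 + 99*v^3 - 296*v^2 + 428*v - 240) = (v - 5)*(v - 2)*(v^4 - 14*v^3 + 71*v^2 - 154*v + 120) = (v - 5)^2*(v - 2)*(v^3 - 9*v^2 + 26*v - 24) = (v - 5)^2*(v - 3)*(v - 2)*(v^2 - 6*v + 8) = (v - 5)^2*(v - 3)*(v - 2)^2*(v - 4)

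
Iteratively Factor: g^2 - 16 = (g - 4)*(g + 4)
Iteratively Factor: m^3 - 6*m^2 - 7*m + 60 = (m + 3)*(m^2 - 9*m + 20) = (m - 5)*(m + 3)*(m - 4)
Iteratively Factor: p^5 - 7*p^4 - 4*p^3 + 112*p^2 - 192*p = (p - 4)*(p^4 - 3*p^3 - 16*p^2 + 48*p) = p*(p - 4)*(p^3 - 3*p^2 - 16*p + 48) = p*(p - 4)^2*(p^2 + p - 12) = p*(p - 4)^2*(p - 3)*(p + 4)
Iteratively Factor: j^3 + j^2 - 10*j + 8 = (j - 2)*(j^2 + 3*j - 4) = (j - 2)*(j - 1)*(j + 4)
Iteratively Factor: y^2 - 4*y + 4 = (y - 2)*(y - 2)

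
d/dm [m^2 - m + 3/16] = 2*m - 1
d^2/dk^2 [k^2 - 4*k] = 2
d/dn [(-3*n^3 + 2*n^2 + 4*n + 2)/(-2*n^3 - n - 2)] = 2*(2*n^4 + 11*n^3 + 14*n^2 - 4*n - 3)/(4*n^6 + 4*n^4 + 8*n^3 + n^2 + 4*n + 4)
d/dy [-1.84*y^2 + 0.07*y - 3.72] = 0.07 - 3.68*y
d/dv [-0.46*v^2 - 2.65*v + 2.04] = -0.92*v - 2.65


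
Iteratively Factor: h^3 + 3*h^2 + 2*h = (h + 1)*(h^2 + 2*h) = h*(h + 1)*(h + 2)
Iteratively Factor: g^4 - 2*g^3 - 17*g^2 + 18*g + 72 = (g + 3)*(g^3 - 5*g^2 - 2*g + 24) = (g - 4)*(g + 3)*(g^2 - g - 6) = (g - 4)*(g - 3)*(g + 3)*(g + 2)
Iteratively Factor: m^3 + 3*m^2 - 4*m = (m)*(m^2 + 3*m - 4) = m*(m + 4)*(m - 1)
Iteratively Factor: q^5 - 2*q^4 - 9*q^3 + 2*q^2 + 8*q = (q + 1)*(q^4 - 3*q^3 - 6*q^2 + 8*q) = (q + 1)*(q + 2)*(q^3 - 5*q^2 + 4*q) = (q - 1)*(q + 1)*(q + 2)*(q^2 - 4*q) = q*(q - 1)*(q + 1)*(q + 2)*(q - 4)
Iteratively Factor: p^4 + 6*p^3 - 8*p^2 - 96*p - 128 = (p + 4)*(p^3 + 2*p^2 - 16*p - 32) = (p + 2)*(p + 4)*(p^2 - 16) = (p - 4)*(p + 2)*(p + 4)*(p + 4)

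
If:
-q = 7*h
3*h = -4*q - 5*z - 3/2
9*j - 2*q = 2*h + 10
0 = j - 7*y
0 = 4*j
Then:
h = 5/6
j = 0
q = -35/6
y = 0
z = 58/15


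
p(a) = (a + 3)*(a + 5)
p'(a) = 2*a + 8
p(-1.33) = 6.13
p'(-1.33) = 5.34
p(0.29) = 17.40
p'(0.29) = 8.58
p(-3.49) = -0.74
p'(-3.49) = 1.02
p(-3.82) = -0.97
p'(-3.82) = 0.36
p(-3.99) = -1.00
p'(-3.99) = 0.02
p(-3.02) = -0.04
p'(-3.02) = 1.96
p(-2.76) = 0.54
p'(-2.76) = 2.48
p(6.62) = 111.78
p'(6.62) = 21.24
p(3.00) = 48.00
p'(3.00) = 14.00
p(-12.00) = 63.00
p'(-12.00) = -16.00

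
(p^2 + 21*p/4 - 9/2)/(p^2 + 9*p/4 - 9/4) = (p + 6)/(p + 3)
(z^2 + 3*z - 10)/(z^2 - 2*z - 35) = (z - 2)/(z - 7)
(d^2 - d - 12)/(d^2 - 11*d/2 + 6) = 2*(d + 3)/(2*d - 3)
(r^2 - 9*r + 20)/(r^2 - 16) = (r - 5)/(r + 4)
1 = 1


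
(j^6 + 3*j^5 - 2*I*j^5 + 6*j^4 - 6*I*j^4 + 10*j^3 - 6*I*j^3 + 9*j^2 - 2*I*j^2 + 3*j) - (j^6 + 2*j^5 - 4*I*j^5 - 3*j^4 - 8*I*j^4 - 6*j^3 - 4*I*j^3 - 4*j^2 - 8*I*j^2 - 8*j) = j^5 + 2*I*j^5 + 9*j^4 + 2*I*j^4 + 16*j^3 - 2*I*j^3 + 13*j^2 + 6*I*j^2 + 11*j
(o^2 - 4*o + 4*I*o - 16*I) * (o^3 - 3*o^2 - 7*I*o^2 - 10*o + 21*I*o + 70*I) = o^5 - 7*o^4 - 3*I*o^4 + 30*o^3 + 21*I*o^3 - 156*o^2 - 6*I*o^2 + 56*o - 120*I*o + 1120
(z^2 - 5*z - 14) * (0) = 0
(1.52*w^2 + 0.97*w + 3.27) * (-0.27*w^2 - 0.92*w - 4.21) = -0.4104*w^4 - 1.6603*w^3 - 8.1745*w^2 - 7.0921*w - 13.7667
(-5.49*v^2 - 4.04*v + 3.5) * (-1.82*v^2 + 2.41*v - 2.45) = 9.9918*v^4 - 5.8781*v^3 - 2.6559*v^2 + 18.333*v - 8.575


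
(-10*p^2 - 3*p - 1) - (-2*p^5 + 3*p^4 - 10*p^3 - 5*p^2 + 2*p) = 2*p^5 - 3*p^4 + 10*p^3 - 5*p^2 - 5*p - 1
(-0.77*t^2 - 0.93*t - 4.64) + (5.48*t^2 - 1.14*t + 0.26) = 4.71*t^2 - 2.07*t - 4.38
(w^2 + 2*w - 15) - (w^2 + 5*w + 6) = -3*w - 21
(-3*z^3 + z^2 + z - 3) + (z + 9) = -3*z^3 + z^2 + 2*z + 6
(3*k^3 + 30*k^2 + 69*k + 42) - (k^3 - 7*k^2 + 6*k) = 2*k^3 + 37*k^2 + 63*k + 42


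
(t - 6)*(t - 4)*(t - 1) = t^3 - 11*t^2 + 34*t - 24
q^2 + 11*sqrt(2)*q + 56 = (q + 4*sqrt(2))*(q + 7*sqrt(2))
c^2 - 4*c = c*(c - 4)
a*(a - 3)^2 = a^3 - 6*a^2 + 9*a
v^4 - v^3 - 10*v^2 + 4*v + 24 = (v - 3)*(v - 2)*(v + 2)^2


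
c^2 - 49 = (c - 7)*(c + 7)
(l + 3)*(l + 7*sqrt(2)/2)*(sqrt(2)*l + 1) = sqrt(2)*l^3 + 3*sqrt(2)*l^2 + 8*l^2 + 7*sqrt(2)*l/2 + 24*l + 21*sqrt(2)/2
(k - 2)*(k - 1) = k^2 - 3*k + 2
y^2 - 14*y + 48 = (y - 8)*(y - 6)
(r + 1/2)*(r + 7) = r^2 + 15*r/2 + 7/2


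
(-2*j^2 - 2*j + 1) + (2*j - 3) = -2*j^2 - 2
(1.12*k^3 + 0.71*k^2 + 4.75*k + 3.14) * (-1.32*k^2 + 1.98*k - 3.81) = -1.4784*k^5 + 1.2804*k^4 - 9.1314*k^3 + 2.5551*k^2 - 11.8803*k - 11.9634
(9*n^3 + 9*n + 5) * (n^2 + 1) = 9*n^5 + 18*n^3 + 5*n^2 + 9*n + 5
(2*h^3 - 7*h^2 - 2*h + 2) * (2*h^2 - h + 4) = 4*h^5 - 16*h^4 + 11*h^3 - 22*h^2 - 10*h + 8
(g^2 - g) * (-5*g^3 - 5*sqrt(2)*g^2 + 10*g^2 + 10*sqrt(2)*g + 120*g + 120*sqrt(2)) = -5*g^5 - 5*sqrt(2)*g^4 + 15*g^4 + 15*sqrt(2)*g^3 + 110*g^3 - 120*g^2 + 110*sqrt(2)*g^2 - 120*sqrt(2)*g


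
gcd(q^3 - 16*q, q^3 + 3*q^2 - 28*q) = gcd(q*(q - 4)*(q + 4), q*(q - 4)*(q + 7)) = q^2 - 4*q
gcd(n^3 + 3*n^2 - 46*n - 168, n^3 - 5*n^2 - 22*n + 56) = n^2 - 3*n - 28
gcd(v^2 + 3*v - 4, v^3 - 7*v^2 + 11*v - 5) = v - 1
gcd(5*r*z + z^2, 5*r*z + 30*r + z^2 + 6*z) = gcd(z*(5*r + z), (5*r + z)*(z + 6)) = 5*r + z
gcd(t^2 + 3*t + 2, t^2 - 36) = 1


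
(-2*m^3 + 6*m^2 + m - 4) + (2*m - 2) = -2*m^3 + 6*m^2 + 3*m - 6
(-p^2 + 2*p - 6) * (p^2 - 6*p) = -p^4 + 8*p^3 - 18*p^2 + 36*p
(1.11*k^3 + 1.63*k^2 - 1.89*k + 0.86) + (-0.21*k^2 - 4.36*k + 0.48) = 1.11*k^3 + 1.42*k^2 - 6.25*k + 1.34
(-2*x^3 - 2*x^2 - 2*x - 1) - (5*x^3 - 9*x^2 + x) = -7*x^3 + 7*x^2 - 3*x - 1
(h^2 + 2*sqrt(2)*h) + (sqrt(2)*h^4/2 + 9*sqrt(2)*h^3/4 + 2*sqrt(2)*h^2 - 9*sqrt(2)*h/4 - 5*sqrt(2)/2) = sqrt(2)*h^4/2 + 9*sqrt(2)*h^3/4 + h^2 + 2*sqrt(2)*h^2 - sqrt(2)*h/4 - 5*sqrt(2)/2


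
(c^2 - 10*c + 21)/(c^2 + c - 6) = (c^2 - 10*c + 21)/(c^2 + c - 6)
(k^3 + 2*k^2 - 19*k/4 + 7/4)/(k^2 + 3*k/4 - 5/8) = 2*(2*k^2 + 5*k - 7)/(4*k + 5)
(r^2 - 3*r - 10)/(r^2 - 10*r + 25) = (r + 2)/(r - 5)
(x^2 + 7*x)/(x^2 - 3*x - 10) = x*(x + 7)/(x^2 - 3*x - 10)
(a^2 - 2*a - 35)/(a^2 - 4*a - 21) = (a + 5)/(a + 3)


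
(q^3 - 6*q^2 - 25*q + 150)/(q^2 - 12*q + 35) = (q^2 - q - 30)/(q - 7)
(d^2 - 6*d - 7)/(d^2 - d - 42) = (d + 1)/(d + 6)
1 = 1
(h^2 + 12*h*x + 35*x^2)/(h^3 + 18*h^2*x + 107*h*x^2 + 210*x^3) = 1/(h + 6*x)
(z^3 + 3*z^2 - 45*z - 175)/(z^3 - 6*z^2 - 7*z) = (z^2 + 10*z + 25)/(z*(z + 1))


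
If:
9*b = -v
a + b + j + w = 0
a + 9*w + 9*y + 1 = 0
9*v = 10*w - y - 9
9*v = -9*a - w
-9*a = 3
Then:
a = -1/3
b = -325/13122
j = -4171/6561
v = 325/1458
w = 161/162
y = -173/162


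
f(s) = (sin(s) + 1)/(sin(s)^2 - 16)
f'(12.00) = -0.05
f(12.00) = -0.03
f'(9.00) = 0.06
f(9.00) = -0.09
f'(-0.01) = -0.06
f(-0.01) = -0.06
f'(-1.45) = -0.01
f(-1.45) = -0.00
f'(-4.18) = 0.04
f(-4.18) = -0.12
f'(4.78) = -0.00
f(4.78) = -0.00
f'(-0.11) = -0.06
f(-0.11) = -0.06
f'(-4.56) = 0.01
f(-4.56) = -0.13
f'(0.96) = -0.04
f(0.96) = -0.12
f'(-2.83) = 0.06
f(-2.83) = -0.04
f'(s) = -2*(sin(s) + 1)*sin(s)*cos(s)/(sin(s)^2 - 16)^2 + cos(s)/(sin(s)^2 - 16)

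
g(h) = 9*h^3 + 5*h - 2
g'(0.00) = 5.00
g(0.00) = -2.00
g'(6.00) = 977.00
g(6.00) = 1972.00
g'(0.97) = 30.40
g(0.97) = 11.06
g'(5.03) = 688.12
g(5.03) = 1168.52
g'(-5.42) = 798.16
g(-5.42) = -1462.08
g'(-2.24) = 140.48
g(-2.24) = -114.35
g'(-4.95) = 666.57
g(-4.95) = -1118.34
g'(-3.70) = 374.63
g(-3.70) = -476.38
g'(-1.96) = 108.72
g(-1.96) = -79.57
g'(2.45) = 167.07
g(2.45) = 142.61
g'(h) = 27*h^2 + 5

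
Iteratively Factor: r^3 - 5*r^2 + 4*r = (r - 4)*(r^2 - r) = r*(r - 4)*(r - 1)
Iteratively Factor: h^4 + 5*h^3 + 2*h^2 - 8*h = (h + 2)*(h^3 + 3*h^2 - 4*h) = (h - 1)*(h + 2)*(h^2 + 4*h) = h*(h - 1)*(h + 2)*(h + 4)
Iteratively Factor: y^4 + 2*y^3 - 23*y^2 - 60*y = (y)*(y^3 + 2*y^2 - 23*y - 60) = y*(y - 5)*(y^2 + 7*y + 12) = y*(y - 5)*(y + 4)*(y + 3)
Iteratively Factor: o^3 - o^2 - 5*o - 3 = (o - 3)*(o^2 + 2*o + 1) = (o - 3)*(o + 1)*(o + 1)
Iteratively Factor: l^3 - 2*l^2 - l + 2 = (l - 2)*(l^2 - 1) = (l - 2)*(l - 1)*(l + 1)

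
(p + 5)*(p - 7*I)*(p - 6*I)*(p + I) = p^4 + 5*p^3 - 12*I*p^3 - 29*p^2 - 60*I*p^2 - 145*p - 42*I*p - 210*I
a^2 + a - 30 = (a - 5)*(a + 6)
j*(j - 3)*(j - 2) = j^3 - 5*j^2 + 6*j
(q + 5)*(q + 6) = q^2 + 11*q + 30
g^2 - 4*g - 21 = (g - 7)*(g + 3)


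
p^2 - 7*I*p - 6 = (p - 6*I)*(p - I)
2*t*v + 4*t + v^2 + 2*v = (2*t + v)*(v + 2)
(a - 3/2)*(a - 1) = a^2 - 5*a/2 + 3/2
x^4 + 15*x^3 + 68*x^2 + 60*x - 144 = (x - 1)*(x + 4)*(x + 6)^2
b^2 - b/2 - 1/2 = (b - 1)*(b + 1/2)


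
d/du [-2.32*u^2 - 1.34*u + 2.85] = -4.64*u - 1.34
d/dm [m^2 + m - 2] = 2*m + 1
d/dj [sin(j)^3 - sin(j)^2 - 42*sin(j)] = (3*sin(j)^2 - 2*sin(j) - 42)*cos(j)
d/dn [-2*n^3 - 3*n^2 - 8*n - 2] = -6*n^2 - 6*n - 8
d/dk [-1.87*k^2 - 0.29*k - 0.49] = -3.74*k - 0.29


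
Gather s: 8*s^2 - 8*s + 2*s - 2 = 8*s^2 - 6*s - 2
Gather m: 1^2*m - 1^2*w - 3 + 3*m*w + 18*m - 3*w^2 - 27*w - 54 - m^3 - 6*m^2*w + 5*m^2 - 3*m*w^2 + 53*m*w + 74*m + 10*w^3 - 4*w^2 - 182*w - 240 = -m^3 + m^2*(5 - 6*w) + m*(-3*w^2 + 56*w + 93) + 10*w^3 - 7*w^2 - 210*w - 297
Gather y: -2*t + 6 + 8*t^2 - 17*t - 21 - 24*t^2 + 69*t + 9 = -16*t^2 + 50*t - 6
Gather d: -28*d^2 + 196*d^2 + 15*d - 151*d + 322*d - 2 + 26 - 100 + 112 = 168*d^2 + 186*d + 36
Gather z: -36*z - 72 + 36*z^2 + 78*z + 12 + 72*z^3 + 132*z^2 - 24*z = 72*z^3 + 168*z^2 + 18*z - 60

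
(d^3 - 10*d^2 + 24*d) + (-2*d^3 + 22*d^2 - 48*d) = -d^3 + 12*d^2 - 24*d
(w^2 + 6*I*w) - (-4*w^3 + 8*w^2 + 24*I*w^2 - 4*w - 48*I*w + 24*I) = 4*w^3 - 7*w^2 - 24*I*w^2 + 4*w + 54*I*w - 24*I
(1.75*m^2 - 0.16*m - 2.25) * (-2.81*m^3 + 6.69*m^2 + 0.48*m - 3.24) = -4.9175*m^5 + 12.1571*m^4 + 6.0921*m^3 - 20.7993*m^2 - 0.5616*m + 7.29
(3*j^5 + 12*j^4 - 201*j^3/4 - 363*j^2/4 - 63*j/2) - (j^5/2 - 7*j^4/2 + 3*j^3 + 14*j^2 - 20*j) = 5*j^5/2 + 31*j^4/2 - 213*j^3/4 - 419*j^2/4 - 23*j/2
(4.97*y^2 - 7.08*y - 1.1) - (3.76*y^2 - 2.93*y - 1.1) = 1.21*y^2 - 4.15*y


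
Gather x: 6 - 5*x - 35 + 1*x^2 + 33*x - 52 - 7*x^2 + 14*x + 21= -6*x^2 + 42*x - 60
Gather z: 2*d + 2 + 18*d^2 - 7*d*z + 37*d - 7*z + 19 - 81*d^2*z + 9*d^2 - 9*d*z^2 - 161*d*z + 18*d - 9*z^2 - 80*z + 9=27*d^2 + 57*d + z^2*(-9*d - 9) + z*(-81*d^2 - 168*d - 87) + 30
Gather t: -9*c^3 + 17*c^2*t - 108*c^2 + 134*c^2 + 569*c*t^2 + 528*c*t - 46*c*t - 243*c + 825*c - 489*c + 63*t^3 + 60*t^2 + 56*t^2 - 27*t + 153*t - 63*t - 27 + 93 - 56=-9*c^3 + 26*c^2 + 93*c + 63*t^3 + t^2*(569*c + 116) + t*(17*c^2 + 482*c + 63) + 10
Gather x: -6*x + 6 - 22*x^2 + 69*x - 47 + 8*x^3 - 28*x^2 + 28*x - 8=8*x^3 - 50*x^2 + 91*x - 49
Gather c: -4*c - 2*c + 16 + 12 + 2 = 30 - 6*c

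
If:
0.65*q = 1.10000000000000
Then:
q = 1.69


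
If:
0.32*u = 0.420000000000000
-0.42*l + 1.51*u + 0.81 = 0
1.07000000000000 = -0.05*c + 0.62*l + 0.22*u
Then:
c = 66.80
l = 6.65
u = 1.31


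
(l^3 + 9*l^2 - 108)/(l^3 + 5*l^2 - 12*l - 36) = (l + 6)/(l + 2)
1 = 1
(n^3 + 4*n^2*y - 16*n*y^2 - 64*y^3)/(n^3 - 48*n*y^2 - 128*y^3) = (-n + 4*y)/(-n + 8*y)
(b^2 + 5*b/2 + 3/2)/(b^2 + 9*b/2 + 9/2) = (b + 1)/(b + 3)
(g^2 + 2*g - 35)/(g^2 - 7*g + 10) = (g + 7)/(g - 2)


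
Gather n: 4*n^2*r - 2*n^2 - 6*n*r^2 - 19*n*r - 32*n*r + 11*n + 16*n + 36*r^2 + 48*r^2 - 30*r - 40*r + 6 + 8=n^2*(4*r - 2) + n*(-6*r^2 - 51*r + 27) + 84*r^2 - 70*r + 14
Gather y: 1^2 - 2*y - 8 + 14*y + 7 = 12*y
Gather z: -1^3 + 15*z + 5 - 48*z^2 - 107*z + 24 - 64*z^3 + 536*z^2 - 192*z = -64*z^3 + 488*z^2 - 284*z + 28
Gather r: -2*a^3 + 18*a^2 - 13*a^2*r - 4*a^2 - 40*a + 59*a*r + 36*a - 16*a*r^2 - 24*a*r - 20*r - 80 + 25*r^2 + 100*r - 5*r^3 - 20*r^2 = -2*a^3 + 14*a^2 - 4*a - 5*r^3 + r^2*(5 - 16*a) + r*(-13*a^2 + 35*a + 80) - 80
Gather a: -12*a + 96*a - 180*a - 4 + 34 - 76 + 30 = -96*a - 16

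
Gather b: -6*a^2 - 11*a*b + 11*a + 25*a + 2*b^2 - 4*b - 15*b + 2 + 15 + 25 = -6*a^2 + 36*a + 2*b^2 + b*(-11*a - 19) + 42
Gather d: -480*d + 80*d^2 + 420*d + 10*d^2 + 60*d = 90*d^2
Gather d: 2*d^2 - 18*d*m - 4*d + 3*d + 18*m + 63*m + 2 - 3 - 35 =2*d^2 + d*(-18*m - 1) + 81*m - 36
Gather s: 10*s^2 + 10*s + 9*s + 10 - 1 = 10*s^2 + 19*s + 9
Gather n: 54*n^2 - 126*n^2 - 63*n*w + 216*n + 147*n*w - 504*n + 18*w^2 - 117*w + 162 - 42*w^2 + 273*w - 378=-72*n^2 + n*(84*w - 288) - 24*w^2 + 156*w - 216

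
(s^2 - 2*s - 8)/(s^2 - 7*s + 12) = (s + 2)/(s - 3)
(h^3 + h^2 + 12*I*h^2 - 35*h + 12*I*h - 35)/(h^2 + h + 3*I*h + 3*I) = (h^2 + 12*I*h - 35)/(h + 3*I)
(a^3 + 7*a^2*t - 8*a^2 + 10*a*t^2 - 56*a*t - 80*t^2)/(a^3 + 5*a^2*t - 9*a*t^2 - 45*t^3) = (-a^2 - 2*a*t + 8*a + 16*t)/(-a^2 + 9*t^2)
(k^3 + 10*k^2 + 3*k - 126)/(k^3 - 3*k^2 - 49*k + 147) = (k + 6)/(k - 7)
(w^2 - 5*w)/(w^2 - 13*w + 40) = w/(w - 8)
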